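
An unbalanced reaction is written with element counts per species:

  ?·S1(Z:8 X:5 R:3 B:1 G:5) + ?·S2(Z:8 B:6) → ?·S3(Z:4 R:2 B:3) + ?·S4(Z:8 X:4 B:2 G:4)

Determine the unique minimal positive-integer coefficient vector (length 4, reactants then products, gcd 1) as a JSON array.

Coefficients: [4, 4, 6, 5]

Z: 4·8+4·8 = 64 | 6·4+5·8 = 64
X: 4·5+4·0 = 20 | 6·0+5·4 = 20
R: 4·3+4·0 = 12 | 6·2+5·0 = 12
B: 4·1+4·6 = 28 | 6·3+5·2 = 28
G: 4·5+4·0 = 20 | 6·0+5·4 = 20
gcd(4,4,6,5) = 1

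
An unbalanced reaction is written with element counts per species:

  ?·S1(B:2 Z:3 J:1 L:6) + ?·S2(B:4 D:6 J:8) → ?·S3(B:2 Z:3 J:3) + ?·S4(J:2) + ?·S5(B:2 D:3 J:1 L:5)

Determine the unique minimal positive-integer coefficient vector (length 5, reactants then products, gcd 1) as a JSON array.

Coefficients: [5, 3, 5, 4, 6]

B: 5·2+3·4 = 22 | 5·2+4·0+6·2 = 22
D: 5·0+3·6 = 18 | 5·0+4·0+6·3 = 18
Z: 5·3+3·0 = 15 | 5·3+4·0+6·0 = 15
J: 5·1+3·8 = 29 | 5·3+4·2+6·1 = 29
L: 5·6+3·0 = 30 | 5·0+4·0+6·5 = 30
gcd(5,3,5,4,6) = 1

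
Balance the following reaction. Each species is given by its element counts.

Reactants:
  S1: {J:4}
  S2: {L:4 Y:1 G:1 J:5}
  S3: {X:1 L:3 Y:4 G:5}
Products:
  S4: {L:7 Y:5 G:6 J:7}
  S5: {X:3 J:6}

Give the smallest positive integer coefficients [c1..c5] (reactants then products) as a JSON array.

X: 3·0+3·0+3·1 = 3 | 3·0+1·3 = 3
L: 3·0+3·4+3·3 = 21 | 3·7+1·0 = 21
Y: 3·0+3·1+3·4 = 15 | 3·5+1·0 = 15
G: 3·0+3·1+3·5 = 18 | 3·6+1·0 = 18
J: 3·4+3·5+3·0 = 27 | 3·7+1·6 = 27
gcd(3,3,3,3,1) = 1

Coefficients: [3, 3, 3, 3, 1]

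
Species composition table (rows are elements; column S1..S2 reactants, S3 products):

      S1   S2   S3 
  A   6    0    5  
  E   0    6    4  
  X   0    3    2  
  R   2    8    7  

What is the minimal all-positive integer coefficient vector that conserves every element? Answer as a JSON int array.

Coefficients: [5, 4, 6]

A: 5·6+4·0 = 30 | 6·5 = 30
E: 5·0+4·6 = 24 | 6·4 = 24
X: 5·0+4·3 = 12 | 6·2 = 12
R: 5·2+4·8 = 42 | 6·7 = 42
gcd(5,4,6) = 1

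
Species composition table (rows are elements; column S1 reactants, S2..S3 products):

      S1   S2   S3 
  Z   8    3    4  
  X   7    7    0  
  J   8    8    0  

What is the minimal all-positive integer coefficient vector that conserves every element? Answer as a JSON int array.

Z: 4·8 = 32 | 4·3+5·4 = 32
X: 4·7 = 28 | 4·7+5·0 = 28
J: 4·8 = 32 | 4·8+5·0 = 32
gcd(4,4,5) = 1

Coefficients: [4, 4, 5]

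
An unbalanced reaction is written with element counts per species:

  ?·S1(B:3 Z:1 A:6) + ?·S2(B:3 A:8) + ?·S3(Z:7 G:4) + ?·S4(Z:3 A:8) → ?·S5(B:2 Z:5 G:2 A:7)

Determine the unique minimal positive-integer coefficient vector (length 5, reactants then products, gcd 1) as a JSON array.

Coefficients: [3, 1, 3, 2, 6]

B: 3·3+1·3+3·0+2·0 = 12 | 6·2 = 12
Z: 3·1+1·0+3·7+2·3 = 30 | 6·5 = 30
G: 3·0+1·0+3·4+2·0 = 12 | 6·2 = 12
A: 3·6+1·8+3·0+2·8 = 42 | 6·7 = 42
gcd(3,1,3,2,6) = 1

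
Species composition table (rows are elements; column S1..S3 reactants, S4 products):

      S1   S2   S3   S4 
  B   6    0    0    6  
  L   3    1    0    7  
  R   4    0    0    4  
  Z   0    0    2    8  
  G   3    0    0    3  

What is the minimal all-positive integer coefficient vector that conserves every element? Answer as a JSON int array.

B: 1·6+4·0+4·0 = 6 | 1·6 = 6
L: 1·3+4·1+4·0 = 7 | 1·7 = 7
R: 1·4+4·0+4·0 = 4 | 1·4 = 4
Z: 1·0+4·0+4·2 = 8 | 1·8 = 8
G: 1·3+4·0+4·0 = 3 | 1·3 = 3
gcd(1,4,4,1) = 1

Coefficients: [1, 4, 4, 1]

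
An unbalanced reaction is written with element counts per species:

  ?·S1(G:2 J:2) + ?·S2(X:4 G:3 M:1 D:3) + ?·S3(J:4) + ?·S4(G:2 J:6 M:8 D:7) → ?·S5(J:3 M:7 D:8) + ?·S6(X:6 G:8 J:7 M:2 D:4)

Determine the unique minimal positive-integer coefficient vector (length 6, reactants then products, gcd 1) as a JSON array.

Coefficients: [5, 6, 3, 2, 2, 4]

X: 5·0+6·4+3·0+2·0 = 24 | 2·0+4·6 = 24
G: 5·2+6·3+3·0+2·2 = 32 | 2·0+4·8 = 32
J: 5·2+6·0+3·4+2·6 = 34 | 2·3+4·7 = 34
M: 5·0+6·1+3·0+2·8 = 22 | 2·7+4·2 = 22
D: 5·0+6·3+3·0+2·7 = 32 | 2·8+4·4 = 32
gcd(5,6,3,2,2,4) = 1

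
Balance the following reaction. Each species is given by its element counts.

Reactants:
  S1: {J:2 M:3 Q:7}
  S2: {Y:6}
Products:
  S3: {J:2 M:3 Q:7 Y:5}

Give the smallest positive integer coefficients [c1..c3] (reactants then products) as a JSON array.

Coefficients: [6, 5, 6]

J: 6·2+5·0 = 12 | 6·2 = 12
M: 6·3+5·0 = 18 | 6·3 = 18
Q: 6·7+5·0 = 42 | 6·7 = 42
Y: 6·0+5·6 = 30 | 6·5 = 30
gcd(6,5,6) = 1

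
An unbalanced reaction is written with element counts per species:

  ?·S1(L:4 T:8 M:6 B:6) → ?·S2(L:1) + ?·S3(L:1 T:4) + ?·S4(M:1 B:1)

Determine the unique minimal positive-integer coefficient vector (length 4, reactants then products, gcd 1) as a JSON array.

L: 1·4 = 4 | 2·1+2·1+6·0 = 4
T: 1·8 = 8 | 2·0+2·4+6·0 = 8
M: 1·6 = 6 | 2·0+2·0+6·1 = 6
B: 1·6 = 6 | 2·0+2·0+6·1 = 6
gcd(1,2,2,6) = 1

Coefficients: [1, 2, 2, 6]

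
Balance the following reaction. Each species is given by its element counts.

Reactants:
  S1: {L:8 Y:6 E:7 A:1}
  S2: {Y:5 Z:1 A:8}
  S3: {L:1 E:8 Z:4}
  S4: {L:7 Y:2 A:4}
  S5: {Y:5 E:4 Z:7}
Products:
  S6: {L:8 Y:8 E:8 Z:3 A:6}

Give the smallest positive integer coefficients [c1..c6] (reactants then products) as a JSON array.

Coefficients: [4, 3, 2, 2, 1, 6]

L: 4·8+3·0+2·1+2·7+1·0 = 48 | 6·8 = 48
Y: 4·6+3·5+2·0+2·2+1·5 = 48 | 6·8 = 48
E: 4·7+3·0+2·8+2·0+1·4 = 48 | 6·8 = 48
Z: 4·0+3·1+2·4+2·0+1·7 = 18 | 6·3 = 18
A: 4·1+3·8+2·0+2·4+1·0 = 36 | 6·6 = 36
gcd(4,3,2,2,1,6) = 1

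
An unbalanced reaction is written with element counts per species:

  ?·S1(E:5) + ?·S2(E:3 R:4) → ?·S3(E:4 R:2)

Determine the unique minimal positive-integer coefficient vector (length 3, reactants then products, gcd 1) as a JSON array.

Coefficients: [1, 1, 2]

E: 1·5+1·3 = 8 | 2·4 = 8
R: 1·0+1·4 = 4 | 2·2 = 4
gcd(1,1,2) = 1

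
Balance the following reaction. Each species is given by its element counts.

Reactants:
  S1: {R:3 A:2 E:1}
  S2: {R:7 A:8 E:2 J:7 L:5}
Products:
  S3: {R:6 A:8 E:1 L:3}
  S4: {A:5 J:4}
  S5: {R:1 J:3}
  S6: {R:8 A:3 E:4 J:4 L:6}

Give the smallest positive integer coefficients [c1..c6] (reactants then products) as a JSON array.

R: 4·3+6·7 = 54 | 4·6+3·0+6·1+3·8 = 54
A: 4·2+6·8 = 56 | 4·8+3·5+6·0+3·3 = 56
E: 4·1+6·2 = 16 | 4·1+3·0+6·0+3·4 = 16
J: 4·0+6·7 = 42 | 4·0+3·4+6·3+3·4 = 42
L: 4·0+6·5 = 30 | 4·3+3·0+6·0+3·6 = 30
gcd(4,6,4,3,6,3) = 1

Coefficients: [4, 6, 4, 3, 6, 3]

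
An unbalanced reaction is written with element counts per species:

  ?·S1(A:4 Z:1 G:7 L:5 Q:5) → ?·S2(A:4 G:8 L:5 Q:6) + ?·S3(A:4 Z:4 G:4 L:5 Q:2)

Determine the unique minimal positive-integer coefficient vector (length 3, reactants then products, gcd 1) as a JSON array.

Coefficients: [4, 3, 1]

A: 4·4 = 16 | 3·4+1·4 = 16
Z: 4·1 = 4 | 3·0+1·4 = 4
G: 4·7 = 28 | 3·8+1·4 = 28
L: 4·5 = 20 | 3·5+1·5 = 20
Q: 4·5 = 20 | 3·6+1·2 = 20
gcd(4,3,1) = 1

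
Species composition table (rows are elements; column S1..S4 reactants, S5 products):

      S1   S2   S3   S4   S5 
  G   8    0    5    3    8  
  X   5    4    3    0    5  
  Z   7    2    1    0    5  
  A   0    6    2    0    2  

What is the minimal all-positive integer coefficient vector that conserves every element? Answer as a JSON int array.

G: 3·8+1·0+2·5+2·3 = 40 | 5·8 = 40
X: 3·5+1·4+2·3+2·0 = 25 | 5·5 = 25
Z: 3·7+1·2+2·1+2·0 = 25 | 5·5 = 25
A: 3·0+1·6+2·2+2·0 = 10 | 5·2 = 10
gcd(3,1,2,2,5) = 1

Coefficients: [3, 1, 2, 2, 5]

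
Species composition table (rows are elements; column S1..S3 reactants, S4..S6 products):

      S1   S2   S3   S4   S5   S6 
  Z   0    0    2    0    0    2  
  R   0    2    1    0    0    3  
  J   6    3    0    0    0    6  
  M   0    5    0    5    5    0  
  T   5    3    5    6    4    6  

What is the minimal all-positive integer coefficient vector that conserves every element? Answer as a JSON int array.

Z: 2·0+4·0+4·2 = 8 | 1·0+3·0+4·2 = 8
R: 2·0+4·2+4·1 = 12 | 1·0+3·0+4·3 = 12
J: 2·6+4·3+4·0 = 24 | 1·0+3·0+4·6 = 24
M: 2·0+4·5+4·0 = 20 | 1·5+3·5+4·0 = 20
T: 2·5+4·3+4·5 = 42 | 1·6+3·4+4·6 = 42
gcd(2,4,4,1,3,4) = 1

Coefficients: [2, 4, 4, 1, 3, 4]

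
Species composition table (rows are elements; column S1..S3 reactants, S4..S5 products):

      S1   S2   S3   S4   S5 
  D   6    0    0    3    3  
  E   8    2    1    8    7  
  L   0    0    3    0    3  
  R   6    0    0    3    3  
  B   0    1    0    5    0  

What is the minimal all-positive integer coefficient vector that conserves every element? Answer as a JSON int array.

Coefficients: [2, 5, 3, 1, 3]

D: 2·6+5·0+3·0 = 12 | 1·3+3·3 = 12
E: 2·8+5·2+3·1 = 29 | 1·8+3·7 = 29
L: 2·0+5·0+3·3 = 9 | 1·0+3·3 = 9
R: 2·6+5·0+3·0 = 12 | 1·3+3·3 = 12
B: 2·0+5·1+3·0 = 5 | 1·5+3·0 = 5
gcd(2,5,3,1,3) = 1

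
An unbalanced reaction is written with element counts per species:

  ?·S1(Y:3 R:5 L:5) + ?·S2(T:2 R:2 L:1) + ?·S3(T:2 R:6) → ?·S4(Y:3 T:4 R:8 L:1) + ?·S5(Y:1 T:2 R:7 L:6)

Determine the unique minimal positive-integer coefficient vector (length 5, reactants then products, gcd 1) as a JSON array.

Y: 3·3+5·0+2·0 = 9 | 2·3+3·1 = 9
T: 3·0+5·2+2·2 = 14 | 2·4+3·2 = 14
R: 3·5+5·2+2·6 = 37 | 2·8+3·7 = 37
L: 3·5+5·1+2·0 = 20 | 2·1+3·6 = 20
gcd(3,5,2,2,3) = 1

Coefficients: [3, 5, 2, 2, 3]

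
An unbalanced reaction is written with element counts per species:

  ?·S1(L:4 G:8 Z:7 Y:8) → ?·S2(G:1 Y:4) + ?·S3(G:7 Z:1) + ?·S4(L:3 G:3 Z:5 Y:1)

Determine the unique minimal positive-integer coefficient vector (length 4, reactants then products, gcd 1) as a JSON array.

Coefficients: [3, 5, 1, 4]

L: 3·4 = 12 | 5·0+1·0+4·3 = 12
G: 3·8 = 24 | 5·1+1·7+4·3 = 24
Z: 3·7 = 21 | 5·0+1·1+4·5 = 21
Y: 3·8 = 24 | 5·4+1·0+4·1 = 24
gcd(3,5,1,4) = 1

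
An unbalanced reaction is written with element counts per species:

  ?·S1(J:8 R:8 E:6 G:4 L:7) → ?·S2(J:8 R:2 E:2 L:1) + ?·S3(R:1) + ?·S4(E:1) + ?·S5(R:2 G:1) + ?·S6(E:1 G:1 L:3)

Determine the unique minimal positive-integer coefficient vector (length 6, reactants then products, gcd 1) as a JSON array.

Coefficients: [1, 1, 2, 2, 2, 2]

J: 1·8 = 8 | 1·8+2·0+2·0+2·0+2·0 = 8
R: 1·8 = 8 | 1·2+2·1+2·0+2·2+2·0 = 8
E: 1·6 = 6 | 1·2+2·0+2·1+2·0+2·1 = 6
G: 1·4 = 4 | 1·0+2·0+2·0+2·1+2·1 = 4
L: 1·7 = 7 | 1·1+2·0+2·0+2·0+2·3 = 7
gcd(1,1,2,2,2,2) = 1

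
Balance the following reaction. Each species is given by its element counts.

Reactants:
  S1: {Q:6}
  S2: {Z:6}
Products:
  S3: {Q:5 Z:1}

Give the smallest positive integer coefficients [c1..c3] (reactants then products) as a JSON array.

Q: 5·6+1·0 = 30 | 6·5 = 30
Z: 5·0+1·6 = 6 | 6·1 = 6
gcd(5,1,6) = 1

Coefficients: [5, 1, 6]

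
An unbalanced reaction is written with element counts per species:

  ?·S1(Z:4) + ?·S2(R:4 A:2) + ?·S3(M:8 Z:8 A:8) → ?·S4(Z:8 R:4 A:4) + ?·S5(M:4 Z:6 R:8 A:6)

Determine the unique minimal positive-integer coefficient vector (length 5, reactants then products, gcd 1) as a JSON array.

M: 5·0+6·0+1·8 = 8 | 2·0+2·4 = 8
Z: 5·4+6·0+1·8 = 28 | 2·8+2·6 = 28
R: 5·0+6·4+1·0 = 24 | 2·4+2·8 = 24
A: 5·0+6·2+1·8 = 20 | 2·4+2·6 = 20
gcd(5,6,1,2,2) = 1

Coefficients: [5, 6, 1, 2, 2]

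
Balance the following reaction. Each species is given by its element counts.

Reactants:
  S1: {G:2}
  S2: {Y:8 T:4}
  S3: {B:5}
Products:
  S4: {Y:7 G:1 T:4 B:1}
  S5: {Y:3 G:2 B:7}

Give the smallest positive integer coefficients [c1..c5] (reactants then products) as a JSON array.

Coefficients: [5, 6, 4, 6, 2]

Y: 5·0+6·8+4·0 = 48 | 6·7+2·3 = 48
G: 5·2+6·0+4·0 = 10 | 6·1+2·2 = 10
T: 5·0+6·4+4·0 = 24 | 6·4+2·0 = 24
B: 5·0+6·0+4·5 = 20 | 6·1+2·7 = 20
gcd(5,6,4,6,2) = 1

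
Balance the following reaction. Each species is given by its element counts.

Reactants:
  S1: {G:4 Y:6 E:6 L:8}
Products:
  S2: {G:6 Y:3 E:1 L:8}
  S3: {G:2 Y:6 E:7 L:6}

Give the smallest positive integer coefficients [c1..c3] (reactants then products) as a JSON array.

Coefficients: [5, 2, 4]

G: 5·4 = 20 | 2·6+4·2 = 20
Y: 5·6 = 30 | 2·3+4·6 = 30
E: 5·6 = 30 | 2·1+4·7 = 30
L: 5·8 = 40 | 2·8+4·6 = 40
gcd(5,2,4) = 1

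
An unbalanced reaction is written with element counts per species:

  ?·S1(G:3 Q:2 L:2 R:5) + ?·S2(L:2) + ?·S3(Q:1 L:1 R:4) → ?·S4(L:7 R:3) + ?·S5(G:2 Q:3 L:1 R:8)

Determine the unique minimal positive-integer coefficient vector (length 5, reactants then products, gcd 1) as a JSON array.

Coefficients: [2, 4, 5, 2, 3]

G: 2·3+4·0+5·0 = 6 | 2·0+3·2 = 6
Q: 2·2+4·0+5·1 = 9 | 2·0+3·3 = 9
L: 2·2+4·2+5·1 = 17 | 2·7+3·1 = 17
R: 2·5+4·0+5·4 = 30 | 2·3+3·8 = 30
gcd(2,4,5,2,3) = 1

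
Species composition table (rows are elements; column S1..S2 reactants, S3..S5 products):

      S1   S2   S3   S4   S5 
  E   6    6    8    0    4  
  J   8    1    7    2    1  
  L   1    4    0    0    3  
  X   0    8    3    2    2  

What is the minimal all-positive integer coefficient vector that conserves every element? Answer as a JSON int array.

E: 3·6+3·6 = 36 | 2·8+4·0+5·4 = 36
J: 3·8+3·1 = 27 | 2·7+4·2+5·1 = 27
L: 3·1+3·4 = 15 | 2·0+4·0+5·3 = 15
X: 3·0+3·8 = 24 | 2·3+4·2+5·2 = 24
gcd(3,3,2,4,5) = 1

Coefficients: [3, 3, 2, 4, 5]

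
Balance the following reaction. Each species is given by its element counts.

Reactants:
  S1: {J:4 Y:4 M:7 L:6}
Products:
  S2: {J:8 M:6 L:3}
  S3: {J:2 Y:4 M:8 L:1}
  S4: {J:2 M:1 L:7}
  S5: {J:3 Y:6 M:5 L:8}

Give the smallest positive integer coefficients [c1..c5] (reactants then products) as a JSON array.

Coefficients: [6, 1, 3, 2, 2]

J: 6·4 = 24 | 1·8+3·2+2·2+2·3 = 24
Y: 6·4 = 24 | 1·0+3·4+2·0+2·6 = 24
M: 6·7 = 42 | 1·6+3·8+2·1+2·5 = 42
L: 6·6 = 36 | 1·3+3·1+2·7+2·8 = 36
gcd(6,1,3,2,2) = 1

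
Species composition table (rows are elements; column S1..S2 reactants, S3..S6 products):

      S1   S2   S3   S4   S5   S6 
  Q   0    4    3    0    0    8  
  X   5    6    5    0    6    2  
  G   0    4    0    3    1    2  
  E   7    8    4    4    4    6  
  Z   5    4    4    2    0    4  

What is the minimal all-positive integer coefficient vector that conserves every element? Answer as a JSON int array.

Coefficients: [2, 5, 4, 5, 3, 1]

Q: 2·0+5·4 = 20 | 4·3+5·0+3·0+1·8 = 20
X: 2·5+5·6 = 40 | 4·5+5·0+3·6+1·2 = 40
G: 2·0+5·4 = 20 | 4·0+5·3+3·1+1·2 = 20
E: 2·7+5·8 = 54 | 4·4+5·4+3·4+1·6 = 54
Z: 2·5+5·4 = 30 | 4·4+5·2+3·0+1·4 = 30
gcd(2,5,4,5,3,1) = 1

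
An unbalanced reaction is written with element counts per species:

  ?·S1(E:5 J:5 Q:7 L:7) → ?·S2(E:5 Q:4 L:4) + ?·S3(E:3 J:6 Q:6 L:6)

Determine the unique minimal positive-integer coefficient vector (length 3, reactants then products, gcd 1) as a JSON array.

Coefficients: [6, 3, 5]

E: 6·5 = 30 | 3·5+5·3 = 30
J: 6·5 = 30 | 3·0+5·6 = 30
Q: 6·7 = 42 | 3·4+5·6 = 42
L: 6·7 = 42 | 3·4+5·6 = 42
gcd(6,3,5) = 1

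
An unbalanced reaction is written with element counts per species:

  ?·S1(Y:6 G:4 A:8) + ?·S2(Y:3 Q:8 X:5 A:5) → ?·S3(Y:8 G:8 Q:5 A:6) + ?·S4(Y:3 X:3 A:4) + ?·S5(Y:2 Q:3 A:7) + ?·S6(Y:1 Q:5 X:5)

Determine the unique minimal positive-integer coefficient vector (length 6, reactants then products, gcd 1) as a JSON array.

Y: 6·6+5·3 = 51 | 3·8+5·3+5·2+2·1 = 51
G: 6·4+5·0 = 24 | 3·8+5·0+5·0+2·0 = 24
Q: 6·0+5·8 = 40 | 3·5+5·0+5·3+2·5 = 40
X: 6·0+5·5 = 25 | 3·0+5·3+5·0+2·5 = 25
A: 6·8+5·5 = 73 | 3·6+5·4+5·7+2·0 = 73
gcd(6,5,3,5,5,2) = 1

Coefficients: [6, 5, 3, 5, 5, 2]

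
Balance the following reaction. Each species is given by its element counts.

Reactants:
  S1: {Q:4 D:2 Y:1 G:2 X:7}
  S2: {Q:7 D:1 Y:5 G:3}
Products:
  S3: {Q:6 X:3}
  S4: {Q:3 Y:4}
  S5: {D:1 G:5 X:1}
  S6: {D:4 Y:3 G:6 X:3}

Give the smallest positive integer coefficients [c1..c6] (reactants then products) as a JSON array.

Coefficients: [4, 5, 6, 5, 1, 3]

Q: 4·4+5·7 = 51 | 6·6+5·3+1·0+3·0 = 51
D: 4·2+5·1 = 13 | 6·0+5·0+1·1+3·4 = 13
Y: 4·1+5·5 = 29 | 6·0+5·4+1·0+3·3 = 29
G: 4·2+5·3 = 23 | 6·0+5·0+1·5+3·6 = 23
X: 4·7+5·0 = 28 | 6·3+5·0+1·1+3·3 = 28
gcd(4,5,6,5,1,3) = 1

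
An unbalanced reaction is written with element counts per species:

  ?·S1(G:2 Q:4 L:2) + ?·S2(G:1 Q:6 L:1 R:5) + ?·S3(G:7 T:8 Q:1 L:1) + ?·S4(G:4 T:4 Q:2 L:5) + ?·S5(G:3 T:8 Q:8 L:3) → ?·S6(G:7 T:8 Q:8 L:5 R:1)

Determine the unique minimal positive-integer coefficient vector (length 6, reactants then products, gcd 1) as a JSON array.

G: 3·2+1·1+2·7+2·4+2·3 = 35 | 5·7 = 35
T: 3·0+1·0+2·8+2·4+2·8 = 40 | 5·8 = 40
Q: 3·4+1·6+2·1+2·2+2·8 = 40 | 5·8 = 40
L: 3·2+1·1+2·1+2·5+2·3 = 25 | 5·5 = 25
R: 3·0+1·5+2·0+2·0+2·0 = 5 | 5·1 = 5
gcd(3,1,2,2,2,5) = 1

Coefficients: [3, 1, 2, 2, 2, 5]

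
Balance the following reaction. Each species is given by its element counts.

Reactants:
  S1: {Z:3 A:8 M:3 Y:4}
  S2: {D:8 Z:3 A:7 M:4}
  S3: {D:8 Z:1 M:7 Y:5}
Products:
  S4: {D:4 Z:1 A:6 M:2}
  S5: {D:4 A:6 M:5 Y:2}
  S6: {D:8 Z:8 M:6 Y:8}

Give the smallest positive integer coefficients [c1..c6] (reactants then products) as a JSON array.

Coefficients: [4, 4, 4, 4, 6, 3]

D: 4·0+4·8+4·8 = 64 | 4·4+6·4+3·8 = 64
Z: 4·3+4·3+4·1 = 28 | 4·1+6·0+3·8 = 28
A: 4·8+4·7+4·0 = 60 | 4·6+6·6+3·0 = 60
M: 4·3+4·4+4·7 = 56 | 4·2+6·5+3·6 = 56
Y: 4·4+4·0+4·5 = 36 | 4·0+6·2+3·8 = 36
gcd(4,4,4,4,6,3) = 1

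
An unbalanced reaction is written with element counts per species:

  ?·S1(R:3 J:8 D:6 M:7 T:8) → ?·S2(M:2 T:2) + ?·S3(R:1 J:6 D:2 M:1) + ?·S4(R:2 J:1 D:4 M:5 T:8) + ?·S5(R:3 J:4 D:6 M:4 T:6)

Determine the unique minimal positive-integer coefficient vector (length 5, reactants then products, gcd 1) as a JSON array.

R: 5·3 = 15 | 6·0+5·1+2·2+2·3 = 15
J: 5·8 = 40 | 6·0+5·6+2·1+2·4 = 40
D: 5·6 = 30 | 6·0+5·2+2·4+2·6 = 30
M: 5·7 = 35 | 6·2+5·1+2·5+2·4 = 35
T: 5·8 = 40 | 6·2+5·0+2·8+2·6 = 40
gcd(5,6,5,2,2) = 1

Coefficients: [5, 6, 5, 2, 2]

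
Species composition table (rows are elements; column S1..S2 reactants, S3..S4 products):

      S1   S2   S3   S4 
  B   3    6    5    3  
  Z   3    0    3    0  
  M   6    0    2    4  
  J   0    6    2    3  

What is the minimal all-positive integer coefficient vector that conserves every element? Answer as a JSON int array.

B: 6·3+5·6 = 48 | 6·5+6·3 = 48
Z: 6·3+5·0 = 18 | 6·3+6·0 = 18
M: 6·6+5·0 = 36 | 6·2+6·4 = 36
J: 6·0+5·6 = 30 | 6·2+6·3 = 30
gcd(6,5,6,6) = 1

Coefficients: [6, 5, 6, 6]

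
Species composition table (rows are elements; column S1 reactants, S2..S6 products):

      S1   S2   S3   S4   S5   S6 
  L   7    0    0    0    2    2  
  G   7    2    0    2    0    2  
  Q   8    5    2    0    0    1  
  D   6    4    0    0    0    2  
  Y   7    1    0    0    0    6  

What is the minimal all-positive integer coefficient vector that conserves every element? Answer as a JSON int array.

L: 2·7 = 14 | 2·0+2·0+3·0+5·2+2·2 = 14
G: 2·7 = 14 | 2·2+2·0+3·2+5·0+2·2 = 14
Q: 2·8 = 16 | 2·5+2·2+3·0+5·0+2·1 = 16
D: 2·6 = 12 | 2·4+2·0+3·0+5·0+2·2 = 12
Y: 2·7 = 14 | 2·1+2·0+3·0+5·0+2·6 = 14
gcd(2,2,2,3,5,2) = 1

Coefficients: [2, 2, 2, 3, 5, 2]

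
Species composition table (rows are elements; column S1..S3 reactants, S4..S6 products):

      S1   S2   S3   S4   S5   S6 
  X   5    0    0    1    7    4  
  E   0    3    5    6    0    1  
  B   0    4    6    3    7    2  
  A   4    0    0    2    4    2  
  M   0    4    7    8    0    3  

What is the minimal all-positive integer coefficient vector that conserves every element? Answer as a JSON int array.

Coefficients: [6, 2, 5, 5, 3, 1]

X: 6·5+2·0+5·0 = 30 | 5·1+3·7+1·4 = 30
E: 6·0+2·3+5·5 = 31 | 5·6+3·0+1·1 = 31
B: 6·0+2·4+5·6 = 38 | 5·3+3·7+1·2 = 38
A: 6·4+2·0+5·0 = 24 | 5·2+3·4+1·2 = 24
M: 6·0+2·4+5·7 = 43 | 5·8+3·0+1·3 = 43
gcd(6,2,5,5,3,1) = 1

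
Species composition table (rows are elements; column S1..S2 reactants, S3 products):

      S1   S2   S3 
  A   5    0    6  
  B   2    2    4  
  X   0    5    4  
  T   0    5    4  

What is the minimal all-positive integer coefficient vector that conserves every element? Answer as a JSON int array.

Coefficients: [6, 4, 5]

A: 6·5+4·0 = 30 | 5·6 = 30
B: 6·2+4·2 = 20 | 5·4 = 20
X: 6·0+4·5 = 20 | 5·4 = 20
T: 6·0+4·5 = 20 | 5·4 = 20
gcd(6,4,5) = 1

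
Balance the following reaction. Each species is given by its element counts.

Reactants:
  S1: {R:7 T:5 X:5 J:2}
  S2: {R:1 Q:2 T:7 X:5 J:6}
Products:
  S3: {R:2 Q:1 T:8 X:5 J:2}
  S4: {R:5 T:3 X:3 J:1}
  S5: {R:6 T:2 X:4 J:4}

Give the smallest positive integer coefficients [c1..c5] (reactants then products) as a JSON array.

R: 5·7+1·1 = 36 | 2·2+4·5+2·6 = 36
Q: 5·0+1·2 = 2 | 2·1+4·0+2·0 = 2
T: 5·5+1·7 = 32 | 2·8+4·3+2·2 = 32
X: 5·5+1·5 = 30 | 2·5+4·3+2·4 = 30
J: 5·2+1·6 = 16 | 2·2+4·1+2·4 = 16
gcd(5,1,2,4,2) = 1

Coefficients: [5, 1, 2, 4, 2]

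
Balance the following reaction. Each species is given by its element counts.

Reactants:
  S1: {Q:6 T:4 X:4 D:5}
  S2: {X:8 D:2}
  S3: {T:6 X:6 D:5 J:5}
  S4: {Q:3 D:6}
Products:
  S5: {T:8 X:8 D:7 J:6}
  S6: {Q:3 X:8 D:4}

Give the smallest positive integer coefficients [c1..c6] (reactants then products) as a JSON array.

Q: 1·6+3·0+6·0+1·3 = 9 | 5·0+3·3 = 9
T: 1·4+3·0+6·6+1·0 = 40 | 5·8+3·0 = 40
X: 1·4+3·8+6·6+1·0 = 64 | 5·8+3·8 = 64
D: 1·5+3·2+6·5+1·6 = 47 | 5·7+3·4 = 47
J: 1·0+3·0+6·5+1·0 = 30 | 5·6+3·0 = 30
gcd(1,3,6,1,5,3) = 1

Coefficients: [1, 3, 6, 1, 5, 3]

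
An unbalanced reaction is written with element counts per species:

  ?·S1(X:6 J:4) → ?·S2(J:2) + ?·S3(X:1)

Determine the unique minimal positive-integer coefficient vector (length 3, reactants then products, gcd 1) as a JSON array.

X: 1·6 = 6 | 2·0+6·1 = 6
J: 1·4 = 4 | 2·2+6·0 = 4
gcd(1,2,6) = 1

Coefficients: [1, 2, 6]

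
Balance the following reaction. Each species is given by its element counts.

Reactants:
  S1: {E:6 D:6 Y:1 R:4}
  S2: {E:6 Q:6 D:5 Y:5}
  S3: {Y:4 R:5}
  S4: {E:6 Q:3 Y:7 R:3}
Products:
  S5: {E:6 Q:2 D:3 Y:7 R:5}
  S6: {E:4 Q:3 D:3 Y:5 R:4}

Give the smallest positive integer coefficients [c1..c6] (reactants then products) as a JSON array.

Coefficients: [2, 3, 5, 2, 3, 6]

E: 2·6+3·6+5·0+2·6 = 42 | 3·6+6·4 = 42
Q: 2·0+3·6+5·0+2·3 = 24 | 3·2+6·3 = 24
D: 2·6+3·5+5·0+2·0 = 27 | 3·3+6·3 = 27
Y: 2·1+3·5+5·4+2·7 = 51 | 3·7+6·5 = 51
R: 2·4+3·0+5·5+2·3 = 39 | 3·5+6·4 = 39
gcd(2,3,5,2,3,6) = 1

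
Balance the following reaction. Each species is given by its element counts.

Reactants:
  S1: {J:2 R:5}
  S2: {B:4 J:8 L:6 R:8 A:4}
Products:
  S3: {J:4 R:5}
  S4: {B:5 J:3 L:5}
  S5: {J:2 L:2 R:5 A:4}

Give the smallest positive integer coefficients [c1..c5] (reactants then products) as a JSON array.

Coefficients: [3, 5, 6, 4, 5]

B: 3·0+5·4 = 20 | 6·0+4·5+5·0 = 20
J: 3·2+5·8 = 46 | 6·4+4·3+5·2 = 46
L: 3·0+5·6 = 30 | 6·0+4·5+5·2 = 30
R: 3·5+5·8 = 55 | 6·5+4·0+5·5 = 55
A: 3·0+5·4 = 20 | 6·0+4·0+5·4 = 20
gcd(3,5,6,4,5) = 1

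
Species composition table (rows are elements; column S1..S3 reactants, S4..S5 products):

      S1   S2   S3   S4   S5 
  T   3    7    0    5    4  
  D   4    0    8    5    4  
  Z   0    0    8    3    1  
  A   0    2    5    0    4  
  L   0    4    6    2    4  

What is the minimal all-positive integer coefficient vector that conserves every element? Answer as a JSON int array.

T: 5·3+3·7+2·0 = 36 | 4·5+4·4 = 36
D: 5·4+3·0+2·8 = 36 | 4·5+4·4 = 36
Z: 5·0+3·0+2·8 = 16 | 4·3+4·1 = 16
A: 5·0+3·2+2·5 = 16 | 4·0+4·4 = 16
L: 5·0+3·4+2·6 = 24 | 4·2+4·4 = 24
gcd(5,3,2,4,4) = 1

Coefficients: [5, 3, 2, 4, 4]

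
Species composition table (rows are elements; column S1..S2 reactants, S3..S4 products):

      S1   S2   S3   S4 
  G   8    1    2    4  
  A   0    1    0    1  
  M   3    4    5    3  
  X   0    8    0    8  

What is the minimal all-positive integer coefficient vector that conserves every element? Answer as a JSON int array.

Coefficients: [1, 2, 1, 2]

G: 1·8+2·1 = 10 | 1·2+2·4 = 10
A: 1·0+2·1 = 2 | 1·0+2·1 = 2
M: 1·3+2·4 = 11 | 1·5+2·3 = 11
X: 1·0+2·8 = 16 | 1·0+2·8 = 16
gcd(1,2,1,2) = 1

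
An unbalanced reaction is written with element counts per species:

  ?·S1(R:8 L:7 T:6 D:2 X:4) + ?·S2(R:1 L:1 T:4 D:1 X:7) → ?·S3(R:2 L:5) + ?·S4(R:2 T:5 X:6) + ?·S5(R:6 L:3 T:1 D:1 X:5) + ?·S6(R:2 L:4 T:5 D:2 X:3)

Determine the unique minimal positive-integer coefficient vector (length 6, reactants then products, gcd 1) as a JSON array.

R: 5·8+6·1 = 46 | 1·2+4·2+4·6+6·2 = 46
L: 5·7+6·1 = 41 | 1·5+4·0+4·3+6·4 = 41
T: 5·6+6·4 = 54 | 1·0+4·5+4·1+6·5 = 54
D: 5·2+6·1 = 16 | 1·0+4·0+4·1+6·2 = 16
X: 5·4+6·7 = 62 | 1·0+4·6+4·5+6·3 = 62
gcd(5,6,1,4,4,6) = 1

Coefficients: [5, 6, 1, 4, 4, 6]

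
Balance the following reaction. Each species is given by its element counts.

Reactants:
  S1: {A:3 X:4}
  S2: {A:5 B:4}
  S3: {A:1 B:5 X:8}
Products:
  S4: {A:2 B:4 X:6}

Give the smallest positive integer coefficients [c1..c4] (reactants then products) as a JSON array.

Coefficients: [1, 1, 4, 6]

A: 1·3+1·5+4·1 = 12 | 6·2 = 12
B: 1·0+1·4+4·5 = 24 | 6·4 = 24
X: 1·4+1·0+4·8 = 36 | 6·6 = 36
gcd(1,1,4,6) = 1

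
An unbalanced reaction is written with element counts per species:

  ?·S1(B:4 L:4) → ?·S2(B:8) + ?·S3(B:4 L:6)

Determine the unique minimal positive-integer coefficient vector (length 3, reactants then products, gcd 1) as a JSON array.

B: 6·4 = 24 | 1·8+4·4 = 24
L: 6·4 = 24 | 1·0+4·6 = 24
gcd(6,1,4) = 1

Coefficients: [6, 1, 4]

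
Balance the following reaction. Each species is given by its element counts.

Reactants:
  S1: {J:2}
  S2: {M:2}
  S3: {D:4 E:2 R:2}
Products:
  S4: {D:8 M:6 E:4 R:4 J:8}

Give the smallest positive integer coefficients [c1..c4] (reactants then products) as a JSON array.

D: 4·0+3·0+2·4 = 8 | 1·8 = 8
M: 4·0+3·2+2·0 = 6 | 1·6 = 6
E: 4·0+3·0+2·2 = 4 | 1·4 = 4
R: 4·0+3·0+2·2 = 4 | 1·4 = 4
J: 4·2+3·0+2·0 = 8 | 1·8 = 8
gcd(4,3,2,1) = 1

Coefficients: [4, 3, 2, 1]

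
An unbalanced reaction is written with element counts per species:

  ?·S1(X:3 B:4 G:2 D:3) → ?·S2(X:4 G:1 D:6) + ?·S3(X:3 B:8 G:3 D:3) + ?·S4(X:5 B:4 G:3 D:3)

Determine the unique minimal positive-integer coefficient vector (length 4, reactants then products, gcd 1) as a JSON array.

X: 5·3 = 15 | 1·4+2·3+1·5 = 15
B: 5·4 = 20 | 1·0+2·8+1·4 = 20
G: 5·2 = 10 | 1·1+2·3+1·3 = 10
D: 5·3 = 15 | 1·6+2·3+1·3 = 15
gcd(5,1,2,1) = 1

Coefficients: [5, 1, 2, 1]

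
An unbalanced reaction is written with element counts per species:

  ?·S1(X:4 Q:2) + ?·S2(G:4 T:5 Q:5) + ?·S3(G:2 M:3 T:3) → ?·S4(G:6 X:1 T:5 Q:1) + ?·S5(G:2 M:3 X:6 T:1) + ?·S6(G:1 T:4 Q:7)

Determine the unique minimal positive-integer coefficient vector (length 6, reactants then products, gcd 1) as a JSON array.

Coefficients: [5, 4, 3, 2, 3, 4]

G: 5·0+4·4+3·2 = 22 | 2·6+3·2+4·1 = 22
M: 5·0+4·0+3·3 = 9 | 2·0+3·3+4·0 = 9
X: 5·4+4·0+3·0 = 20 | 2·1+3·6+4·0 = 20
T: 5·0+4·5+3·3 = 29 | 2·5+3·1+4·4 = 29
Q: 5·2+4·5+3·0 = 30 | 2·1+3·0+4·7 = 30
gcd(5,4,3,2,3,4) = 1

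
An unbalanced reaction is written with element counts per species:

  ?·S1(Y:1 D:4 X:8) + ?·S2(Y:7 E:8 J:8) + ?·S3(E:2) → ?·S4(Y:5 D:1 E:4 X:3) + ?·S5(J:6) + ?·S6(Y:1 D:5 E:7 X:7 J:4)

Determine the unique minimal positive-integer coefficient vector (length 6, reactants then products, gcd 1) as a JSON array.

Coefficients: [4, 4, 3, 6, 4, 2]

Y: 4·1+4·7+3·0 = 32 | 6·5+4·0+2·1 = 32
D: 4·4+4·0+3·0 = 16 | 6·1+4·0+2·5 = 16
E: 4·0+4·8+3·2 = 38 | 6·4+4·0+2·7 = 38
X: 4·8+4·0+3·0 = 32 | 6·3+4·0+2·7 = 32
J: 4·0+4·8+3·0 = 32 | 6·0+4·6+2·4 = 32
gcd(4,4,3,6,4,2) = 1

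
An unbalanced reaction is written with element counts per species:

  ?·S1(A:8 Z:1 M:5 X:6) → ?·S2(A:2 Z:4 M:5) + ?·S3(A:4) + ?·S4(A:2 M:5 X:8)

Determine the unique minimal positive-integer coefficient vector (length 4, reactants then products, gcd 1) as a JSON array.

A: 4·8 = 32 | 1·2+6·4+3·2 = 32
Z: 4·1 = 4 | 1·4+6·0+3·0 = 4
M: 4·5 = 20 | 1·5+6·0+3·5 = 20
X: 4·6 = 24 | 1·0+6·0+3·8 = 24
gcd(4,1,6,3) = 1

Coefficients: [4, 1, 6, 3]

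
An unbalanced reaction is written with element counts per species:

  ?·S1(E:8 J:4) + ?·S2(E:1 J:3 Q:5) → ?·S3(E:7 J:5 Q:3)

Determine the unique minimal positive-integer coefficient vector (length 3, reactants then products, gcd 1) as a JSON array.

E: 4·8+3·1 = 35 | 5·7 = 35
J: 4·4+3·3 = 25 | 5·5 = 25
Q: 4·0+3·5 = 15 | 5·3 = 15
gcd(4,3,5) = 1

Coefficients: [4, 3, 5]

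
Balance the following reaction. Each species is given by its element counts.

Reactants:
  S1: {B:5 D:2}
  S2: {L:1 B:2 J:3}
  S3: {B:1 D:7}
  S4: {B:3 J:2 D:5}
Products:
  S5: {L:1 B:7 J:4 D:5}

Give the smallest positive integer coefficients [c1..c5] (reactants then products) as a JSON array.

L: 4·0+6·1+1·0+3·0 = 6 | 6·1 = 6
B: 4·5+6·2+1·1+3·3 = 42 | 6·7 = 42
J: 4·0+6·3+1·0+3·2 = 24 | 6·4 = 24
D: 4·2+6·0+1·7+3·5 = 30 | 6·5 = 30
gcd(4,6,1,3,6) = 1

Coefficients: [4, 6, 1, 3, 6]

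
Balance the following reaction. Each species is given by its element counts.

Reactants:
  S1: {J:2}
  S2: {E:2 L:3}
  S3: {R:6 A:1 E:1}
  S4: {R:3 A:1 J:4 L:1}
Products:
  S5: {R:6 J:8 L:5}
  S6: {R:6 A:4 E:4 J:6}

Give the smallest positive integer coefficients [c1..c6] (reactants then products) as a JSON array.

R: 6·0+3·0+2·6+6·3 = 30 | 3·6+2·6 = 30
A: 6·0+3·0+2·1+6·1 = 8 | 3·0+2·4 = 8
E: 6·0+3·2+2·1+6·0 = 8 | 3·0+2·4 = 8
J: 6·2+3·0+2·0+6·4 = 36 | 3·8+2·6 = 36
L: 6·0+3·3+2·0+6·1 = 15 | 3·5+2·0 = 15
gcd(6,3,2,6,3,2) = 1

Coefficients: [6, 3, 2, 6, 3, 2]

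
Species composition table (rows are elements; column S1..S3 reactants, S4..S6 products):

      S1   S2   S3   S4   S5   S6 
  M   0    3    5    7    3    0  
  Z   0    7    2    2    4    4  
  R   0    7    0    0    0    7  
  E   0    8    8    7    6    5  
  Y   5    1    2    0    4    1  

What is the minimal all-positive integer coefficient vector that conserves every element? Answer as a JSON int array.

Coefficients: [2, 6, 5, 4, 5, 6]

M: 2·0+6·3+5·5 = 43 | 4·7+5·3+6·0 = 43
Z: 2·0+6·7+5·2 = 52 | 4·2+5·4+6·4 = 52
R: 2·0+6·7+5·0 = 42 | 4·0+5·0+6·7 = 42
E: 2·0+6·8+5·8 = 88 | 4·7+5·6+6·5 = 88
Y: 2·5+6·1+5·2 = 26 | 4·0+5·4+6·1 = 26
gcd(2,6,5,4,5,6) = 1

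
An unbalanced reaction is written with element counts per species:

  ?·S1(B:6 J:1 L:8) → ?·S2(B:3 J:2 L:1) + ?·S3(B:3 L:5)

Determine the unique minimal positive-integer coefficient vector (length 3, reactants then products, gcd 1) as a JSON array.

Coefficients: [2, 1, 3]

B: 2·6 = 12 | 1·3+3·3 = 12
J: 2·1 = 2 | 1·2+3·0 = 2
L: 2·8 = 16 | 1·1+3·5 = 16
gcd(2,1,3) = 1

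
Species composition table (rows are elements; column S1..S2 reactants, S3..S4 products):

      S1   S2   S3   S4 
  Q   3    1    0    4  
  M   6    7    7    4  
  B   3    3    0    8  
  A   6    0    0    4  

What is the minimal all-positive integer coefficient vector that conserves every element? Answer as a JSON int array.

Coefficients: [2, 6, 6, 3]

Q: 2·3+6·1 = 12 | 6·0+3·4 = 12
M: 2·6+6·7 = 54 | 6·7+3·4 = 54
B: 2·3+6·3 = 24 | 6·0+3·8 = 24
A: 2·6+6·0 = 12 | 6·0+3·4 = 12
gcd(2,6,6,3) = 1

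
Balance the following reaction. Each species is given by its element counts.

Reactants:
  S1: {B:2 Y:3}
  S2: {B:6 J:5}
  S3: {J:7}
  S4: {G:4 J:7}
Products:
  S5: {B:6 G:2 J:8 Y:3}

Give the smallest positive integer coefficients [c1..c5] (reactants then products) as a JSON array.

B: 6·2+4·6+1·0+3·0 = 36 | 6·6 = 36
G: 6·0+4·0+1·0+3·4 = 12 | 6·2 = 12
J: 6·0+4·5+1·7+3·7 = 48 | 6·8 = 48
Y: 6·3+4·0+1·0+3·0 = 18 | 6·3 = 18
gcd(6,4,1,3,6) = 1

Coefficients: [6, 4, 1, 3, 6]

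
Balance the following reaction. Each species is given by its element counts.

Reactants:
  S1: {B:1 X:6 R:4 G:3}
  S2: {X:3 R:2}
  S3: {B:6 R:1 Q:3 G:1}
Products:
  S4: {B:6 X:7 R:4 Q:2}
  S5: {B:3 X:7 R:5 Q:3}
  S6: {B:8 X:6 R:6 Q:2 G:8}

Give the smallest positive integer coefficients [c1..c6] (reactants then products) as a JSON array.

B: 4·1+3·0+4·6 = 28 | 1·6+2·3+2·8 = 28
X: 4·6+3·3+4·0 = 33 | 1·7+2·7+2·6 = 33
R: 4·4+3·2+4·1 = 26 | 1·4+2·5+2·6 = 26
Q: 4·0+3·0+4·3 = 12 | 1·2+2·3+2·2 = 12
G: 4·3+3·0+4·1 = 16 | 1·0+2·0+2·8 = 16
gcd(4,3,4,1,2,2) = 1

Coefficients: [4, 3, 4, 1, 2, 2]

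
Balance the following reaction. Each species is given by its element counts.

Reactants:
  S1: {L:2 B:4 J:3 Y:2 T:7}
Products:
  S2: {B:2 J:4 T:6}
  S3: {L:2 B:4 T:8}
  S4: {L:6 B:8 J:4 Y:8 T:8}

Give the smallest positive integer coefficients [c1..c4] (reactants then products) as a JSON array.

L: 4·2 = 8 | 2·0+1·2+1·6 = 8
B: 4·4 = 16 | 2·2+1·4+1·8 = 16
J: 4·3 = 12 | 2·4+1·0+1·4 = 12
Y: 4·2 = 8 | 2·0+1·0+1·8 = 8
T: 4·7 = 28 | 2·6+1·8+1·8 = 28
gcd(4,2,1,1) = 1

Coefficients: [4, 2, 1, 1]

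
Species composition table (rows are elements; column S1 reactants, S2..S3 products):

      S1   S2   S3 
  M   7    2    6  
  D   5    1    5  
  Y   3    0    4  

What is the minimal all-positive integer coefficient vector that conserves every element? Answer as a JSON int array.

M: 4·7 = 28 | 5·2+3·6 = 28
D: 4·5 = 20 | 5·1+3·5 = 20
Y: 4·3 = 12 | 5·0+3·4 = 12
gcd(4,5,3) = 1

Coefficients: [4, 5, 3]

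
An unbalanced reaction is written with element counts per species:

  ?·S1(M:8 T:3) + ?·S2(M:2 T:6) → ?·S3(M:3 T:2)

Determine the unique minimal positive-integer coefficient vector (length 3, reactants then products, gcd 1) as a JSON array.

M: 2·8+1·2 = 18 | 6·3 = 18
T: 2·3+1·6 = 12 | 6·2 = 12
gcd(2,1,6) = 1

Coefficients: [2, 1, 6]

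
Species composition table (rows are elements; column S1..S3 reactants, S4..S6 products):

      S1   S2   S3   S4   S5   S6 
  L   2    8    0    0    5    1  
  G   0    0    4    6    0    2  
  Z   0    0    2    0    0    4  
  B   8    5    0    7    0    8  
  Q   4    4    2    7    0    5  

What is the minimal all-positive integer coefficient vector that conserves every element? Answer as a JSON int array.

Coefficients: [5, 1, 6, 3, 3, 3]

L: 5·2+1·8+6·0 = 18 | 3·0+3·5+3·1 = 18
G: 5·0+1·0+6·4 = 24 | 3·6+3·0+3·2 = 24
Z: 5·0+1·0+6·2 = 12 | 3·0+3·0+3·4 = 12
B: 5·8+1·5+6·0 = 45 | 3·7+3·0+3·8 = 45
Q: 5·4+1·4+6·2 = 36 | 3·7+3·0+3·5 = 36
gcd(5,1,6,3,3,3) = 1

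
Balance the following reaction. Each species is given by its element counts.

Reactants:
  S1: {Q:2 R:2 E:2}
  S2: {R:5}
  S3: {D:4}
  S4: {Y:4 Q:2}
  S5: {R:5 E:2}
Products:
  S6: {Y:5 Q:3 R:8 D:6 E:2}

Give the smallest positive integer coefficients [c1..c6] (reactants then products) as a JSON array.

Y: 1·0+3·0+6·0+5·4+3·0 = 20 | 4·5 = 20
Q: 1·2+3·0+6·0+5·2+3·0 = 12 | 4·3 = 12
R: 1·2+3·5+6·0+5·0+3·5 = 32 | 4·8 = 32
D: 1·0+3·0+6·4+5·0+3·0 = 24 | 4·6 = 24
E: 1·2+3·0+6·0+5·0+3·2 = 8 | 4·2 = 8
gcd(1,3,6,5,3,4) = 1

Coefficients: [1, 3, 6, 5, 3, 4]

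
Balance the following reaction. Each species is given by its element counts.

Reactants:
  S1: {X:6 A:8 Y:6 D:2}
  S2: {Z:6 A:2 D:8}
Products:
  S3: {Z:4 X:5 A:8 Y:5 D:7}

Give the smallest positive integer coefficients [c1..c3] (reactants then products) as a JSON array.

Z: 5·0+4·6 = 24 | 6·4 = 24
X: 5·6+4·0 = 30 | 6·5 = 30
A: 5·8+4·2 = 48 | 6·8 = 48
Y: 5·6+4·0 = 30 | 6·5 = 30
D: 5·2+4·8 = 42 | 6·7 = 42
gcd(5,4,6) = 1

Coefficients: [5, 4, 6]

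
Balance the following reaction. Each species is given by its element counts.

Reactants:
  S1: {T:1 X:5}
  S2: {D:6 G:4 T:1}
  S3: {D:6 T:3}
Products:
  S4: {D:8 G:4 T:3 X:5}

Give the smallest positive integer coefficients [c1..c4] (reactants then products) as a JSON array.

Coefficients: [3, 3, 1, 3]

D: 3·0+3·6+1·6 = 24 | 3·8 = 24
G: 3·0+3·4+1·0 = 12 | 3·4 = 12
T: 3·1+3·1+1·3 = 9 | 3·3 = 9
X: 3·5+3·0+1·0 = 15 | 3·5 = 15
gcd(3,3,1,3) = 1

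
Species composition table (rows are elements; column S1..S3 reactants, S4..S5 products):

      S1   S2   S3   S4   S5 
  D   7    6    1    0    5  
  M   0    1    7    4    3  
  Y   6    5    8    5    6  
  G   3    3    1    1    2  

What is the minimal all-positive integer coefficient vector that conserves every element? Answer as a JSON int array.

D: 1·7+3·6+5·1 = 30 | 5·0+6·5 = 30
M: 1·0+3·1+5·7 = 38 | 5·4+6·3 = 38
Y: 1·6+3·5+5·8 = 61 | 5·5+6·6 = 61
G: 1·3+3·3+5·1 = 17 | 5·1+6·2 = 17
gcd(1,3,5,5,6) = 1

Coefficients: [1, 3, 5, 5, 6]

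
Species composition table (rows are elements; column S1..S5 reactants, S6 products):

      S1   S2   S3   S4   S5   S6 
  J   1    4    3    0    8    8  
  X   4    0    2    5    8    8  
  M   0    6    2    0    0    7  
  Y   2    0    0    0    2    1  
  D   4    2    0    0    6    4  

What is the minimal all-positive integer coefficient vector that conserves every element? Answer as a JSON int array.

J: 2·1+5·4+6·3+4·0+1·8 = 48 | 6·8 = 48
X: 2·4+5·0+6·2+4·5+1·8 = 48 | 6·8 = 48
M: 2·0+5·6+6·2+4·0+1·0 = 42 | 6·7 = 42
Y: 2·2+5·0+6·0+4·0+1·2 = 6 | 6·1 = 6
D: 2·4+5·2+6·0+4·0+1·6 = 24 | 6·4 = 24
gcd(2,5,6,4,1,6) = 1

Coefficients: [2, 5, 6, 4, 1, 6]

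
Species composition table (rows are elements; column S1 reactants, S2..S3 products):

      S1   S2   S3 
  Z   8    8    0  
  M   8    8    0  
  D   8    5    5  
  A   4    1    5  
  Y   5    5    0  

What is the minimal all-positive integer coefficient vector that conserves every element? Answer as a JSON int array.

Z: 5·8 = 40 | 5·8+3·0 = 40
M: 5·8 = 40 | 5·8+3·0 = 40
D: 5·8 = 40 | 5·5+3·5 = 40
A: 5·4 = 20 | 5·1+3·5 = 20
Y: 5·5 = 25 | 5·5+3·0 = 25
gcd(5,5,3) = 1

Coefficients: [5, 5, 3]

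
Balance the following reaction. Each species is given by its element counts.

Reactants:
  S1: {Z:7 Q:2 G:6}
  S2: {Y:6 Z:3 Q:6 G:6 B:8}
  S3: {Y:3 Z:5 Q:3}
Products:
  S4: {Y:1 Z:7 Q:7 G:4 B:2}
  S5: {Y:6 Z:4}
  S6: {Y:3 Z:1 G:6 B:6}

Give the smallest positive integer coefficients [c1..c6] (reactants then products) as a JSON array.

Y: 3·0+3·6+6·3 = 36 | 6·1+4·6+2·3 = 36
Z: 3·7+3·3+6·5 = 60 | 6·7+4·4+2·1 = 60
Q: 3·2+3·6+6·3 = 42 | 6·7+4·0+2·0 = 42
G: 3·6+3·6+6·0 = 36 | 6·4+4·0+2·6 = 36
B: 3·0+3·8+6·0 = 24 | 6·2+4·0+2·6 = 24
gcd(3,3,6,6,4,2) = 1

Coefficients: [3, 3, 6, 6, 4, 2]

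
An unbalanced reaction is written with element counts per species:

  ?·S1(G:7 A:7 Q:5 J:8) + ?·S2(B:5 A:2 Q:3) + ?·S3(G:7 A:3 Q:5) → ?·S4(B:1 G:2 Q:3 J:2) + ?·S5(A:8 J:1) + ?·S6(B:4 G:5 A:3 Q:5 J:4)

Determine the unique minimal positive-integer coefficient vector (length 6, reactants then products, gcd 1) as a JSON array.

Coefficients: [5, 6, 1, 6, 4, 6]

B: 5·0+6·5+1·0 = 30 | 6·1+4·0+6·4 = 30
G: 5·7+6·0+1·7 = 42 | 6·2+4·0+6·5 = 42
A: 5·7+6·2+1·3 = 50 | 6·0+4·8+6·3 = 50
Q: 5·5+6·3+1·5 = 48 | 6·3+4·0+6·5 = 48
J: 5·8+6·0+1·0 = 40 | 6·2+4·1+6·4 = 40
gcd(5,6,1,6,4,6) = 1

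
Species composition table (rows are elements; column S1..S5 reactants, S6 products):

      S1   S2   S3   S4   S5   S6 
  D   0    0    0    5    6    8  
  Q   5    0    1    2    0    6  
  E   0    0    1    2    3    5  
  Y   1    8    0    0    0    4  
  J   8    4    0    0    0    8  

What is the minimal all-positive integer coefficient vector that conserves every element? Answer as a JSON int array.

D: 4·0+2·0+6·0+2·5+5·6 = 40 | 5·8 = 40
Q: 4·5+2·0+6·1+2·2+5·0 = 30 | 5·6 = 30
E: 4·0+2·0+6·1+2·2+5·3 = 25 | 5·5 = 25
Y: 4·1+2·8+6·0+2·0+5·0 = 20 | 5·4 = 20
J: 4·8+2·4+6·0+2·0+5·0 = 40 | 5·8 = 40
gcd(4,2,6,2,5,5) = 1

Coefficients: [4, 2, 6, 2, 5, 5]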